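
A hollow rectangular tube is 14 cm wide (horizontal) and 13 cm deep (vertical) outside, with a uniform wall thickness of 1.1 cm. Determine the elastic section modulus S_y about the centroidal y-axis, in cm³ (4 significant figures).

Treat the section as a set of non-overlapping primitives; coordinates are from the bounding-box lower-left.
Outer rectangle: 14 × 13, A = 182 cm², x = 7 cm, Ī = 2972.67 cm⁴.
Inner void (subtracted): 11.8 × 10.8, A = 127.44 cm², x = 7 cm, Ī = 1478.73 cm⁴.
By symmetry the centroid is at mid-width, x̄ = 7 cm.
All pieces are centred on the centroidal y-axis, so I = ΣĪ (holes subtracted) = 1493.94 cm⁴.
Extreme fibre distance c = 7 cm; S = I/c = 213.42 cm³.

S_y ≈ 213.4 cm³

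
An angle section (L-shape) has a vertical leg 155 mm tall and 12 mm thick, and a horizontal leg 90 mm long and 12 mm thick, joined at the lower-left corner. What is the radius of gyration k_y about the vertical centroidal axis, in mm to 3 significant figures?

k_y ≈ 25.1 mm

Treat the section as a set of non-overlapping primitives; coordinates are from the bounding-box lower-left.
Vertical leg: 12 × 155, A = 1 860 mm², x = 6 mm, Ī = 22 320 mm⁴.
Horizontal leg (remainder): 78 × 12, A = 936 mm², x = 51 mm, Ī = 474 552 mm⁴.
Centroid: x̄ = ΣA·x / ΣA = 21.064 mm.
Transfer each piece to the vertical centroidal axis using Ī + A·d² with d = x − 21.064:
  vertical leg: d = -15.064 mm → contributes +444 420 mm⁴
  horizontal leg (remainder): d = 29.936 mm → contributes +1 313 340 mm⁴
Total I = 1 757 760 mm⁴.
Radius of gyration: k = √(I/A) = √(1 757 760 / 2 796) = 25.073 mm.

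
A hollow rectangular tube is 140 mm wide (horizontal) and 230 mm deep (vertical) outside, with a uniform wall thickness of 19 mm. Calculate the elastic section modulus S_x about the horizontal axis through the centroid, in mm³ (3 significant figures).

Break the section into simple shapes (no overlaps), measuring from the bottom-left corner of the bounding box.
Outer rectangle: 140 × 230, A = 32 200 mm², y = 115 mm, Ī = 141 948 333 mm⁴.
Inner void (subtracted): 102 × 192, A = 19 584 mm², y = 115 mm, Ī = 60 162 048 mm⁴.
By symmetry the centroid is at mid-height, ȳ = 115 mm.
All pieces are centred on the horizontal axis through the centroid, so I = ΣĪ (holes subtracted) = 81 786 285 mm⁴.
Extreme fibre distance c = 115 mm; S = I/c = 711 185 mm³.

S_x ≈ 7.11 × 10⁵ mm³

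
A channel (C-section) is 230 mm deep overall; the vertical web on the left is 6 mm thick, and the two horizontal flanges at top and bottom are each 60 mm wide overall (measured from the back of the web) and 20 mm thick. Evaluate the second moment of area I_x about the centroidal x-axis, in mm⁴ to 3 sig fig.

I_x ≈ 3.00 × 10⁷ mm⁴

Break the section into simple shapes (no overlaps), measuring from the bottom-left corner of the bounding box.
Web: 6 × 230, A = 1 380 mm², y = 115 mm, Ī = 6 083 500 mm⁴.
Top flange (beyond web): 54 × 20, A = 1 080 mm², y = 220 mm, Ī = 36 000 mm⁴.
Bottom flange (beyond web): 54 × 20, A = 1 080 mm², y = 10 mm, Ī = 36 000 mm⁴.
By symmetry the centroid is at mid-height, ȳ = 115 mm.
Transfer each piece to the centroidal x-axis using Ī + A·d² with d = y − 115:
  web: d = 0 mm → contributes +6 083 500 mm⁴
  top flange (beyond web): d = 105 mm → contributes +11 943 000 mm⁴
  bottom flange (beyond web): d = -105 mm → contributes +11 943 000 mm⁴
Total I = 29 969 500 mm⁴.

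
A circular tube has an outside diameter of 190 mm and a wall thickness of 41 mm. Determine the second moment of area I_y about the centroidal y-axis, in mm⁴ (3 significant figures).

I_y ≈ 5.73 × 10⁷ mm⁴

Split into non-overlapping primitives; take the origin at the lower-left of the bounding box.
Outer circle: ⌀190, A = 28 353 mm², x = 95 mm, Ī = 63 971 171 mm⁴.
Bore (subtracted): ⌀108, A = 9160.9 mm², x = 95 mm, Ī = 6 678 285 mm⁴.
By symmetry the centroid is at mid-width, x̄ = 95 mm.
All pieces are centred on the centroidal y-axis, so I = ΣĪ (holes subtracted) = 57 292 887 mm⁴.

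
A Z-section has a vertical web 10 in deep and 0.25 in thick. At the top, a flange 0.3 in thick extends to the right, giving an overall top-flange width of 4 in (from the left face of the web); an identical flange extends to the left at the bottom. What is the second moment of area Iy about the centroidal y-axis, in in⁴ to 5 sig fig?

Split into non-overlapping primitives; take the origin at the lower-left of the bounding box.
Web: 0.25 × 10, A = 2.5 in², x = 3.875 in, Ī = 0.01302083 in⁴.
Top flange (beyond web): 3.75 × 0.3, A = 1.125 in², x = 5.875 in, Ī = 1.318359 in⁴.
Bottom flange (beyond web): 3.75 × 0.3, A = 1.125 in², x = 1.875 in, Ī = 1.318359 in⁴.
Centroid: x̄ = ΣA·x / ΣA = 3.875 in.
Transfer each piece to the centroidal y-axis using Ī + A·d² with d = x − 3.875:
  web: d = 0 in → contributes +0.01302083 in⁴
  top flange (beyond web): d = 2 in → contributes +5.818359 in⁴
  bottom flange (beyond web): d = -2 in → contributes +5.818359 in⁴
Total I = 11.64974 in⁴.

Iy ≈ 11.650 in⁴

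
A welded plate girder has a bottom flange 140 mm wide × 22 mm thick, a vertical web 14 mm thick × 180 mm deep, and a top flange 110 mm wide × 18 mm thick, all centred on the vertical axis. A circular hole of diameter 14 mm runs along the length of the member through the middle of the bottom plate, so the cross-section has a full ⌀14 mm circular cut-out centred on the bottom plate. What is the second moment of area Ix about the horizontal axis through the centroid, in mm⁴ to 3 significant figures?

Ix ≈ 5.49 × 10⁷ mm⁴

Treat the section as a set of non-overlapping primitives; coordinates are from the bounding-box lower-left.
Bottom plate: 140 × 22, A = 3 080 mm², y = 11 mm, Ī = 124 227 mm⁴.
Web plate: 14 × 180, A = 2 520 mm², y = 112 mm, Ī = 6 804 000 mm⁴.
Top plate: 110 × 18, A = 1 980 mm², y = 211 mm, Ī = 53 460 mm⁴.
Hole (subtracted): ⌀14, A = 153.94 mm², y = 11 mm, Ī = 1885.7 mm⁴.
Centroid: ȳ = ΣA·y / ΣA = 98.6 mm.
Transfer each piece to the horizontal axis through the centroid using Ī + A·d² with d = y − 98.6:
  bottom plate: d = -87.6 mm → contributes +23 759 187 mm⁴
  web plate: d = 13.4 mm → contributes +7 256 519 mm⁴
  top plate: d = 112.4 mm → contributes +25 068 486 mm⁴
  hole: d = -87.6 mm → contributes −1 183 158 mm⁴
Total I = 54 901 034 mm⁴.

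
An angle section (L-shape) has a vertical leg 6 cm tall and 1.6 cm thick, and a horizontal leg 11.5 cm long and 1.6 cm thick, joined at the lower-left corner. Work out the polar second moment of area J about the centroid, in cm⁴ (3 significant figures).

Decompose the section into non-overlapping parts with the origin at the bottom-left of its bounding rectangle.
Vertical leg: 1.6 × 6, A = 9.6 cm², y = 3 cm, Ī = 28.8 cm⁴.
Horizontal leg (remainder): 9.9 × 1.6, A = 15.84 cm², y = 0.8 cm, Ī = 3.3792 cm⁴.
Centroid: ȳ = ΣA·y / ΣA = 1.6302 cm.
Transfer each piece to the centroidal x-axis using Ī + A·d² with d = y − 1.6302:
  vertical leg: d = 1.3698 cm → contributes +46.813 cm⁴
  horizontal leg (remainder): d = -0.83019 cm → contributes +14.296 cm⁴
Total I = 61.11 cm⁴.
For the y-axis: x̄ = 4.3802 cm.
Repeating about the centroidal y-axis gives I_y = 329.05 cm⁴.
Polar second moment: J = I_x + I_y = 390.16 cm⁴.

J ≈ 390 cm⁴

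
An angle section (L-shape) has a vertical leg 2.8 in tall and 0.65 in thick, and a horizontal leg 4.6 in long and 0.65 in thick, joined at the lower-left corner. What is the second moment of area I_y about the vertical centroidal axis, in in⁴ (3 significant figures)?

I_y ≈ 9.04 in⁴

Split into non-overlapping primitives; take the origin at the lower-left of the bounding box.
Vertical leg: 0.65 × 2.8, A = 1.82 in², x = 0.325 in, Ī = 0.064079 in⁴.
Horizontal leg (remainder): 3.95 × 0.65, A = 2.5675 in², x = 2.625 in, Ī = 3.3383 in⁴.
Centroid: x̄ = ΣA·x / ΣA = 1.6709 in.
Transfer each piece to the vertical centroidal axis using Ī + A·d² with d = x − 1.6709:
  vertical leg: d = -1.3459 in → contributes +3.361 in⁴
  horizontal leg (remainder): d = 0.95407 in → contributes +5.6754 in⁴
Total I = 9.0364 in⁴.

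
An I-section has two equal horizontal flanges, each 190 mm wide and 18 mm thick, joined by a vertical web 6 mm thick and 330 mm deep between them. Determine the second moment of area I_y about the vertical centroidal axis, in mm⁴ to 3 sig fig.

Split into non-overlapping primitives; take the origin at the lower-left of the bounding box.
Bottom flange: 190 × 18, A = 3 420 mm², x = 95 mm, Ī = 10 288 500 mm⁴.
Web: 6 × 330, A = 1 980 mm², x = 95 mm, Ī = 5 940 mm⁴.
Top flange: 190 × 18, A = 3 420 mm², x = 95 mm, Ī = 10 288 500 mm⁴.
By symmetry the centroid is at mid-width, x̄ = 95 mm.
All pieces are centred on the vertical centroidal axis, so I = ΣĪ = 20 582 940 mm⁴.

I_y ≈ 2.06 × 10⁷ mm⁴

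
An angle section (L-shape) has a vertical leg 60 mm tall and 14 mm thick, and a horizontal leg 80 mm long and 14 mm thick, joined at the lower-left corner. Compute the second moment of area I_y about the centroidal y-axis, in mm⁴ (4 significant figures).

Break the section into simple shapes (no overlaps), measuring from the bottom-left corner of the bounding box.
Vertical leg: 14 × 60, A = 840 mm², x = 7 mm, Ī = 13 720 mm⁴.
Horizontal leg (remainder): 66 × 14, A = 924 mm², x = 47 mm, Ī = 335 412 mm⁴.
Centroid: x̄ = ΣA·x / ΣA = 27.9524 mm.
Transfer each piece to the centroidal y-axis using Ī + A·d² with d = x − 27.9524:
  vertical leg: d = -20.9524 mm → contributes +382 482 mm⁴
  horizontal leg (remainder): d = 19.0476 mm → contributes +670 650 mm⁴
Total I = 1 053 132 mm⁴.

I_y ≈ 1.053 × 10⁶ mm⁴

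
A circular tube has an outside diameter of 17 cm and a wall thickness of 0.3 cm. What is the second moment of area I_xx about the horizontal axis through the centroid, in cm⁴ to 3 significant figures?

Break the section into simple shapes (no overlaps), measuring from the bottom-left corner of the bounding box.
Outer circle: ⌀17, A = 226.98 cm², y = 8.5 cm, Ī = 4099.8 cm⁴.
Bore (subtracted): ⌀16.4, A = 211.24 cm², y = 8.5 cm, Ī = 3 551 cm⁴.
By symmetry the centroid is at mid-height, ȳ = 8.5 cm.
All pieces are centred on the horizontal axis through the centroid, so I = ΣĪ (holes subtracted) = 548.87 cm⁴.

I_xx ≈ 549 cm⁴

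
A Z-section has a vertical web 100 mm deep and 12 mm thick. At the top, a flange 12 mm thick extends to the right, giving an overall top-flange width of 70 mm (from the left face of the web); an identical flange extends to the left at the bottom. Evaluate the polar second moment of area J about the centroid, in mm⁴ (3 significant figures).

Treat the section as a set of non-overlapping primitives; coordinates are from the bounding-box lower-left.
Web: 12 × 100, A = 1 200 mm², y = 50 mm, Ī = 1 000 000 mm⁴.
Top flange (beyond web): 58 × 12, A = 696 mm², y = 94 mm, Ī = 8 352 mm⁴.
Bottom flange (beyond web): 58 × 12, A = 696 mm², y = 6 mm, Ī = 8 352 mm⁴.
Centroid: ȳ = ΣA·y / ΣA = 50 mm.
Transfer each piece to the centroidal x-axis using Ī + A·d² with d = y − 50:
  web: d = 0 mm → contributes +1 000 000 mm⁴
  top flange (beyond web): d = 44 mm → contributes +1 355 808 mm⁴
  bottom flange (beyond web): d = -44 mm → contributes +1 355 808 mm⁴
Total I = 3 711 616 mm⁴.
For the y-axis: x̄ = 64 mm.
Repeating about the centroidal y-axis gives I_y = 2 109 824 mm⁴.
Polar second moment: J = I_x + I_y = 5 821 440 mm⁴.

J ≈ 5.82 × 10⁶ mm⁴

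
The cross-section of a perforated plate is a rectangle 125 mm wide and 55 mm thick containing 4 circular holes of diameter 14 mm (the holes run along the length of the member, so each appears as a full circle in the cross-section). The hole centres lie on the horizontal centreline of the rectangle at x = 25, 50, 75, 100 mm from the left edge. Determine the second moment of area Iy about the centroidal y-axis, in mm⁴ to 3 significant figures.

Split into non-overlapping primitives; take the origin at the lower-left of the bounding box.
Plate: 125 × 55, A = 6 875 mm², x = 62.5 mm, Ī = 8 951 823 mm⁴.
Hole 1 (subtracted): ⌀14, A = 153.94 mm², x = 25 mm, Ī = 1885.7 mm⁴.
Hole 2 (subtracted): ⌀14, A = 153.94 mm², x = 50 mm, Ī = 1885.7 mm⁴.
Hole 3 (subtracted): ⌀14, A = 153.94 mm², x = 75 mm, Ī = 1885.7 mm⁴.
Hole 4 (subtracted): ⌀14, A = 153.94 mm², x = 100 mm, Ī = 1885.7 mm⁴.
By symmetry the centroid is at mid-width, x̄ = 62.5 mm.
Transfer each piece to the centroidal y-axis using Ī + A·d² with d = x − 62.5:
  plate: d = 0 mm → contributes +8 951 823 mm⁴
  hole 1: d = -37.5 mm → contributes −218 361 mm⁴
  hole 2: d = -12.5 mm → contributes −25 939 mm⁴
  hole 3: d = 12.5 mm → contributes −25 939 mm⁴
  hole 4: d = 37.5 mm → contributes −218 361 mm⁴
Total I = 8 463 224 mm⁴.

Iy ≈ 8.46 × 10⁶ mm⁴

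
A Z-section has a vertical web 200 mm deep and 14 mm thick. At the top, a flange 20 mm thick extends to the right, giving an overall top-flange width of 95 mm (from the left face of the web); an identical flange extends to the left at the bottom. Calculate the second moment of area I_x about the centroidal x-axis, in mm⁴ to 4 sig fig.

I_x ≈ 3.569 × 10⁷ mm⁴

Split into non-overlapping primitives; take the origin at the lower-left of the bounding box.
Web: 14 × 200, A = 2 800 mm², y = 100 mm, Ī = 9 333 333 mm⁴.
Top flange (beyond web): 81 × 20, A = 1 620 mm², y = 190 mm, Ī = 54 000 mm⁴.
Bottom flange (beyond web): 81 × 20, A = 1 620 mm², y = 10 mm, Ī = 54 000 mm⁴.
Centroid: ȳ = ΣA·y / ΣA = 100 mm.
Transfer each piece to the centroidal x-axis using Ī + A·d² with d = y − 100:
  web: d = 0 mm → contributes +9 333 333 mm⁴
  top flange (beyond web): d = 90 mm → contributes +13 176 000 mm⁴
  bottom flange (beyond web): d = -90 mm → contributes +13 176 000 mm⁴
Total I = 35 685 333 mm⁴.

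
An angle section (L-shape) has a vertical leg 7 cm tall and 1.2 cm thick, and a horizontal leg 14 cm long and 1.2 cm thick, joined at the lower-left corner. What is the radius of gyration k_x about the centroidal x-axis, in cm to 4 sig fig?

k_x ≈ 1.856 cm

Break the section into simple shapes (no overlaps), measuring from the bottom-left corner of the bounding box.
Vertical leg: 1.2 × 7, A = 8.4 cm², y = 3.5 cm, Ī = 34.3 cm⁴.
Horizontal leg (remainder): 12.8 × 1.2, A = 15.36 cm², y = 0.6 cm, Ī = 1.8432 cm⁴.
Centroid: ȳ = ΣA·y / ΣA = 1.62525 cm.
Transfer each piece to the centroidal x-axis using Ī + A·d² with d = y − 1.62525:
  vertical leg: d = 1.87475 cm → contributes +63.8233 cm⁴
  horizontal leg (remainder): d = -1.02525 cm → contributes +17.9888 cm⁴
Total I = 81.812 cm⁴.
Radius of gyration: k = √(I/A) = √(81.812 / 23.76) = 1.8556 cm.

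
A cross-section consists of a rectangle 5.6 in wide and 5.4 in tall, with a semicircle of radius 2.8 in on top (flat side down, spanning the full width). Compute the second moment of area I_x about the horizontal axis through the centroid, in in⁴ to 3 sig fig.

Break the section into simple shapes (no overlaps), measuring from the bottom-left corner of the bounding box.
Rectangular body: 5.6 × 5.4, A = 30.24 in², y = 2.7 in, Ī = 73.483 in⁴.
Semicircular cap: semicircle r = 2.8, A = 12.315 in², y = 6.5884 in, Ī = 6.7463 in⁴.
Centroid: ȳ = ΣA·y / ΣA = 3.8253 in.
Transfer each piece to the horizontal axis through the centroid using Ī + A·d² with d = y − 3.8253:
  rectangular body: d = -1.1253 in → contributes +111.77 in⁴
  semicircular cap: d = 2.7631 in → contributes +100.77 in⁴
Total I = 212.54 in⁴.

I_x ≈ 213 in⁴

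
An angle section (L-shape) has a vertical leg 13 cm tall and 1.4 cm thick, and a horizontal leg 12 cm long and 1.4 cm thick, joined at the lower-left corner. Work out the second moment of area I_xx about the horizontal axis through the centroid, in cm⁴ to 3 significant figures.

Split into non-overlapping primitives; take the origin at the lower-left of the bounding box.
Vertical leg: 1.4 × 13, A = 18.2 cm², y = 6.5 cm, Ī = 256.32 cm⁴.
Horizontal leg (remainder): 10.6 × 1.4, A = 14.84 cm², y = 0.7 cm, Ī = 2.4239 cm⁴.
Centroid: ȳ = ΣA·y / ΣA = 3.8949 cm.
Transfer each piece to the horizontal axis through the centroid using Ī + A·d² with d = y − 3.8949:
  vertical leg: d = 2.6051 cm → contributes +379.83 cm⁴
  horizontal leg (remainder): d = -3.1949 cm → contributes +153.9 cm⁴
Total I = 533.73 cm⁴.

I_xx ≈ 534 cm⁴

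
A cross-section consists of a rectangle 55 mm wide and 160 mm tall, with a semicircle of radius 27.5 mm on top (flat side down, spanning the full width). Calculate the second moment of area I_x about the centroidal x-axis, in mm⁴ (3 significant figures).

I_x ≈ 2.76 × 10⁷ mm⁴

Break the section into simple shapes (no overlaps), measuring from the bottom-left corner of the bounding box.
Rectangular body: 55 × 160, A = 8 800 mm², y = 80 mm, Ī = 18 773 333 mm⁴.
Semicircular cap: semicircle r = 27.5, A = 1187.9 mm², y = 171.67 mm, Ī = 62 772 mm⁴.
Centroid: ȳ = ΣA·y / ΣA = 90.903 mm.
Transfer each piece to the centroidal x-axis using Ī + A·d² with d = y − 90.903:
  rectangular body: d = -10.903 mm → contributes +19 819 428 mm⁴
  semicircular cap: d = 80.768 mm → contributes +7 812 176 mm⁴
Total I = 27 631 604 mm⁴.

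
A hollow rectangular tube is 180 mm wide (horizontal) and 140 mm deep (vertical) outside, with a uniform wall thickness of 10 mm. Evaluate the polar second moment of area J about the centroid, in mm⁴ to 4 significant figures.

J ≈ 4.520 × 10⁷ mm⁴

Split into non-overlapping primitives; take the origin at the lower-left of the bounding box.
Outer rectangle: 180 × 140, A = 25 200 mm², y = 70 mm, Ī = 41 160 000 mm⁴.
Inner void (subtracted): 160 × 120, A = 19 200 mm², y = 70 mm, Ī = 23 040 000 mm⁴.
By symmetry the centroid is at mid-height, ȳ = 70 mm.
All pieces are centred on the centroidal x-axis, so I = ΣĪ (holes subtracted) = 18 120 000 mm⁴.
Repeating about the centroidal y-axis gives I_y = 27 080 000 mm⁴.
Polar second moment: J = I_x + I_y = 45 200 000 mm⁴.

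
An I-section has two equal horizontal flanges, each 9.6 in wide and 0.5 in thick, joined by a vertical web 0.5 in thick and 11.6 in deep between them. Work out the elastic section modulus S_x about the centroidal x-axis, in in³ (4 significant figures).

Decompose the section into non-overlapping parts with the origin at the bottom-left of its bounding rectangle.
Bottom flange: 9.6 × 0.5, A = 4.8 in², y = 0.25 in, Ī = 0.1 in⁴.
Web: 0.5 × 11.6, A = 5.8 in², y = 6.3 in, Ī = 65.0373 in⁴.
Top flange: 9.6 × 0.5, A = 4.8 in², y = 12.35 in, Ī = 0.1 in⁴.
By symmetry the centroid is at mid-height, ȳ = 6.3 in.
Transfer each piece to the centroidal x-axis using Ī + A·d² with d = y − 6.3:
  bottom flange: d = -6.05 in → contributes +175.792 in⁴
  web: d = 0 in → contributes +65.0373 in⁴
  top flange: d = 6.05 in → contributes +175.792 in⁴
Total I = 416.621 in⁴.
Extreme fibre distance c = 6.3 in; S = I/c = 66.1304 in³.

S_x ≈ 66.13 in³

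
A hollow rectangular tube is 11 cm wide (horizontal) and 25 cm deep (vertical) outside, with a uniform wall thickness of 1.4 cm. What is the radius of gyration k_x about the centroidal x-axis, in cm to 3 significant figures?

Break the section into simple shapes (no overlaps), measuring from the bottom-left corner of the bounding box.
Outer rectangle: 11 × 25, A = 275 cm², y = 12.5 cm, Ī = 14 323 cm⁴.
Inner void (subtracted): 8.2 × 22.2, A = 182.04 cm², y = 12.5 cm, Ī = 7476.4 cm⁴.
By symmetry the centroid is at mid-height, ȳ = 12.5 cm.
All pieces are centred on the centroidal x-axis, so I = ΣĪ (holes subtracted) = 6846.5 cm⁴.
Radius of gyration: k = √(I/A) = √(6846.5 / 92.96) = 8.582 cm.

k_x ≈ 8.58 cm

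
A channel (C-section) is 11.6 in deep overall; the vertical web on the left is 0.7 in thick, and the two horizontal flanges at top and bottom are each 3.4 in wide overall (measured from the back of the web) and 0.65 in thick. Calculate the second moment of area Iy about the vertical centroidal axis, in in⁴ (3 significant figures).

Break the section into simple shapes (no overlaps), measuring from the bottom-left corner of the bounding box.
Web: 0.7 × 11.6, A = 8.12 in², x = 0.35 in, Ī = 0.33157 in⁴.
Top flange (beyond web): 2.7 × 0.65, A = 1.755 in², x = 2.05 in, Ī = 1.0662 in⁴.
Bottom flange (beyond web): 2.7 × 0.65, A = 1.755 in², x = 2.05 in, Ī = 1.0662 in⁴.
Centroid: x̄ = ΣA·x / ΣA = 0.86307 in.
Transfer each piece to the vertical centroidal axis using Ī + A·d² with d = x − 0.86307:
  web: d = -0.51307 in → contributes +2.4691 in⁴
  top flange (beyond web): d = 1.1869 in → contributes +3.5386 in⁴
  bottom flange (beyond web): d = 1.1869 in → contributes +3.5386 in⁴
Total I = 9.5463 in⁴.

Iy ≈ 9.55 in⁴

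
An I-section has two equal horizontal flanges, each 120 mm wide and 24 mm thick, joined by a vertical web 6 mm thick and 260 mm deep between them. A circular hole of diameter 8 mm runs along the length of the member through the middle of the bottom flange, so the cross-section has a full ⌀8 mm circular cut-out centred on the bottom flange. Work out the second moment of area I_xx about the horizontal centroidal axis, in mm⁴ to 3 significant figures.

I_xx ≈ 1.24 × 10⁸ mm⁴

Split into non-overlapping primitives; take the origin at the lower-left of the bounding box.
Bottom flange: 120 × 24, A = 2 880 mm², y = 12 mm, Ī = 138 240 mm⁴.
Web: 6 × 260, A = 1 560 mm², y = 154 mm, Ī = 8 788 000 mm⁴.
Top flange: 120 × 24, A = 2 880 mm², y = 296 mm, Ī = 138 240 mm⁴.
Hole (subtracted): ⌀8, A = 50.265 mm², y = 12 mm, Ī = 201.06 mm⁴.
Centroid: ȳ = ΣA·y / ΣA = 154.98 mm.
Transfer each piece to the horizontal centroidal axis using Ī + A·d² with d = y − 154.98:
  bottom flange: d = -142.98 mm → contributes +59 016 401 mm⁴
  web: d = -0.98184 mm → contributes +8 789 504 mm⁴
  top flange: d = 141.02 mm → contributes +57 410 272 mm⁴
  hole: d = -142.98 mm → contributes −1 027 819 mm⁴
Total I = 124 188 358 mm⁴.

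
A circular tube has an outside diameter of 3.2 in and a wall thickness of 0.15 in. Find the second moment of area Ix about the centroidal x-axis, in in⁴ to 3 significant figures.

Ix ≈ 1.68 in⁴

Treat the section as a set of non-overlapping primitives; coordinates are from the bounding-box lower-left.
Outer circle: ⌀3.2, A = 8.0425 in², y = 1.6 in, Ī = 5.1472 in⁴.
Bore (subtracted): ⌀2.9, A = 6.6052 in², y = 1.6 in, Ī = 3.4719 in⁴.
By symmetry the centroid is at mid-height, ȳ = 1.6 in.
All pieces are centred on the centroidal x-axis, so I = ΣĪ (holes subtracted) = 1.6753 in⁴.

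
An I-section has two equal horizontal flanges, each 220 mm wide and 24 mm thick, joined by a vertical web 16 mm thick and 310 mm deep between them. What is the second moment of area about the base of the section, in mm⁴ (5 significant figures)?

Split into non-overlapping primitives; take the origin at the lower-left of the bounding box.
Bottom flange: 220 × 24, A = 5 280 mm², y = 12 mm, Ī = 253 440 mm⁴.
Web: 16 × 310, A = 4 960 mm², y = 179 mm, Ī = 39 721 333 mm⁴.
Top flange: 220 × 24, A = 5 280 mm², y = 346 mm, Ī = 253 440 mm⁴.
Transfer each piece to a horizontal axis along the bottom face using Ī + A·d² with d = y − 0:
  bottom flange: d = 12 mm → contributes +1 013 760 mm⁴
  web: d = 179 mm → contributes +198 644 693 mm⁴
  top flange: d = 346 mm → contributes +632 353 920 mm⁴
Total I = 832 012 373 mm⁴.

I_base ≈ 8.3201 × 10⁸ mm⁴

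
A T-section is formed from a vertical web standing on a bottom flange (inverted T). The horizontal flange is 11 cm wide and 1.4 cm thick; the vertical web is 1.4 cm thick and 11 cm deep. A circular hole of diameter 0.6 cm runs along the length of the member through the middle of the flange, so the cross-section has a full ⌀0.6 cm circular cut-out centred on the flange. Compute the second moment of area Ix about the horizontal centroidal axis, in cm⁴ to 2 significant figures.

Treat the section as a set of non-overlapping primitives; coordinates are from the bounding-box lower-left.
Flange: 11 × 1.4, A = 15.4 cm², y = 0.7 cm, Ī = 2.515 cm⁴.
Web: 1.4 × 11, A = 15.4 cm², y = 6.9 cm, Ī = 155.3 cm⁴.
Hole (subtracted): ⌀0.6, A = 0.2827 cm², y = 0.7 cm, Ī = 0.006362 cm⁴.
Centroid: ȳ = ΣA·y / ΣA = 3.829 cm.
Transfer each piece to the horizontal centroidal axis using Ī + A·d² with d = y − 3.829:
  flange: d = -3.129 cm → contributes +153.3 cm⁴
  web: d = 3.071 cm → contributes +300.5 cm⁴
  hole: d = -3.129 cm → contributes −2.774 cm⁴
Total I = 451 cm⁴.

Ix ≈ 450 cm⁴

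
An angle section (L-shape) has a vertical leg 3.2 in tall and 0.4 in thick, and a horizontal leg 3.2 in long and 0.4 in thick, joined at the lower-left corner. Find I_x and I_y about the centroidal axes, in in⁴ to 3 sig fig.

I_x ≈ 2.28 in⁴, I_y ≈ 2.28 in⁴

Treat the section as a set of non-overlapping primitives; coordinates are from the bounding-box lower-left.
Vertical leg: 0.4 × 3.2, A = 1.28 in², y = 1.6 in, Ī = 1.0923 in⁴.
Horizontal leg (remainder): 2.8 × 0.4, A = 1.12 in², y = 0.2 in, Ī = 0.014933 in⁴.
Centroid: ȳ = ΣA·y / ΣA = 0.94667 in.
Transfer each piece to the centroidal x-axis using Ī + A·d² with d = y − 0.94667:
  vertical leg: d = 0.65333 in → contributes +1.6386 in⁴
  horizontal leg (remainder): d = -0.74667 in → contributes +0.63935 in⁴
Total I = 2.278 in⁴.
For the y-axis: x̄ = 0.94667 in.
Repeating about the centroidal y-axis gives I_y = 2.278 in⁴.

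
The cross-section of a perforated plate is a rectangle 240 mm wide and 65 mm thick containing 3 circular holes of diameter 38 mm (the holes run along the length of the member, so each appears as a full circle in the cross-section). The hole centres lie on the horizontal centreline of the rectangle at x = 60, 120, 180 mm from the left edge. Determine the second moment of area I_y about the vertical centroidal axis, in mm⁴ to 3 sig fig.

I_y ≈ 6.64 × 10⁷ mm⁴

Split into non-overlapping primitives; take the origin at the lower-left of the bounding box.
Plate: 240 × 65, A = 15 600 mm², x = 120 mm, Ī = 74 880 000 mm⁴.
Hole 1 (subtracted): ⌀38, A = 1134.1 mm², x = 60 mm, Ī = 102 354 mm⁴.
Hole 2 (subtracted): ⌀38, A = 1134.1 mm², x = 120 mm, Ī = 102 354 mm⁴.
Hole 3 (subtracted): ⌀38, A = 1134.1 mm², x = 180 mm, Ī = 102 354 mm⁴.
By symmetry the centroid is at mid-width, x̄ = 120 mm.
Transfer each piece to the vertical centroidal axis using Ī + A·d² with d = x − 120:
  plate: d = 0 mm → contributes +74 880 000 mm⁴
  hole 1: d = -60 mm → contributes −4 185 168 mm⁴
  hole 2: d = 0 mm → contributes −102 354 mm⁴
  hole 3: d = 60 mm → contributes −4 185 168 mm⁴
Total I = 66 407 311 mm⁴.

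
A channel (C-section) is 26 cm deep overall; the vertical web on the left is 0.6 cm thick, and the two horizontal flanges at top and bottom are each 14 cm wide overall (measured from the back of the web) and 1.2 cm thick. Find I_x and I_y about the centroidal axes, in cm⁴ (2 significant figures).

Break the section into simple shapes (no overlaps), measuring from the bottom-left corner of the bounding box.
Web: 0.6 × 26, A = 15.6 cm², y = 13 cm, Ī = 878.8 cm⁴.
Top flange (beyond web): 13.4 × 1.2, A = 16.08 cm², y = 25.4 cm, Ī = 1.93 cm⁴.
Bottom flange (beyond web): 13.4 × 1.2, A = 16.08 cm², y = 0.6 cm, Ī = 1.93 cm⁴.
By symmetry the centroid is at mid-height, ȳ = 13 cm.
Transfer each piece to the centroidal x-axis using Ī + A·d² with d = y − 13:
  web: d = 0 cm → contributes +878.8 cm⁴
  top flange (beyond web): d = 12.4 cm → contributes +2 474 cm⁴
  bottom flange (beyond web): d = -12.4 cm → contributes +2 474 cm⁴
Total I = 5 828 cm⁴.
For the y-axis: x̄ = 5.014 cm.
Repeating about the centroidal y-axis gives I_y = 996.4 cm⁴.

I_x ≈ 5800 cm⁴, I_y ≈ 1000 cm⁴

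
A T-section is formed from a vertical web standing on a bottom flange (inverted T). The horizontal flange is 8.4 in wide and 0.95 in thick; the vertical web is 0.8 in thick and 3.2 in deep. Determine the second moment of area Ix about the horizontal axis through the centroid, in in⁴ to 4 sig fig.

Break the section into simple shapes (no overlaps), measuring from the bottom-left corner of the bounding box.
Flange: 8.4 × 0.95, A = 7.98 in², y = 0.475 in, Ī = 0.600163 in⁴.
Web: 0.8 × 3.2, A = 2.56 in², y = 2.55 in, Ī = 2.18453 in⁴.
Centroid: ȳ = ΣA·y / ΣA = 0.978985 in.
Transfer each piece to the horizontal axis through the centroid using Ī + A·d² with d = y − 0.978985:
  flange: d = -0.503985 in → contributes +2.62709 in⁴
  web: d = 1.57102 in → contributes +8.50284 in⁴
Total I = 11.1299 in⁴.

Ix ≈ 11.13 in⁴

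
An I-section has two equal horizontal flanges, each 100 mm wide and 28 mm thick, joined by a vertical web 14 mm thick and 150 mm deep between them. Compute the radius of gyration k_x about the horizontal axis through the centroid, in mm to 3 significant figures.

Decompose the section into non-overlapping parts with the origin at the bottom-left of its bounding rectangle.
Bottom flange: 100 × 28, A = 2 800 mm², y = 14 mm, Ī = 182 933 mm⁴.
Web: 14 × 150, A = 2 100 mm², y = 103 mm, Ī = 3 937 500 mm⁴.
Top flange: 100 × 28, A = 2 800 mm², y = 192 mm, Ī = 182 933 mm⁴.
By symmetry the centroid is at mid-height, ȳ = 103 mm.
Transfer each piece to the horizontal axis through the centroid using Ī + A·d² with d = y − 103:
  bottom flange: d = -89 mm → contributes +22 361 733 mm⁴
  web: d = 0 mm → contributes +3 937 500 mm⁴
  top flange: d = 89 mm → contributes +22 361 733 mm⁴
Total I = 48 660 967 mm⁴.
Radius of gyration: k = √(I/A) = √(48 660 967 / 7 700) = 79.496 mm.

k_x ≈ 79.5 mm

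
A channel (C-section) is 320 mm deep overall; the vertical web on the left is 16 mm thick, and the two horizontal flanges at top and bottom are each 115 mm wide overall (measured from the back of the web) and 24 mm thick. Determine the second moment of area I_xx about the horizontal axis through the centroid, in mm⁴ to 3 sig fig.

Break the section into simple shapes (no overlaps), measuring from the bottom-left corner of the bounding box.
Web: 16 × 320, A = 5 120 mm², y = 160 mm, Ī = 43 690 667 mm⁴.
Top flange (beyond web): 99 × 24, A = 2 376 mm², y = 308 mm, Ī = 114 048 mm⁴.
Bottom flange (beyond web): 99 × 24, A = 2 376 mm², y = 12 mm, Ī = 114 048 mm⁴.
By symmetry the centroid is at mid-height, ȳ = 160 mm.
Transfer each piece to the horizontal axis through the centroid using Ī + A·d² with d = y − 160:
  web: d = 0 mm → contributes +43 690 667 mm⁴
  top flange (beyond web): d = 148 mm → contributes +52 157 952 mm⁴
  bottom flange (beyond web): d = -148 mm → contributes +52 157 952 mm⁴
Total I = 148 006 571 mm⁴.

I_xx ≈ 1.48 × 10⁸ mm⁴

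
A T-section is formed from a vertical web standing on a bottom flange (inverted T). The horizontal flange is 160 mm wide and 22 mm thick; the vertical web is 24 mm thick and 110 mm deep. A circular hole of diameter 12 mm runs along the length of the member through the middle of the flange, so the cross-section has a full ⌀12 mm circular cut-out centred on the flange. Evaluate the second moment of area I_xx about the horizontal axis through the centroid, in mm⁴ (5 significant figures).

Split into non-overlapping primitives; take the origin at the lower-left of the bounding box.
Flange: 160 × 22, A = 3 520 mm², y = 11 mm, Ī = 141973.3 mm⁴.
Web: 24 × 110, A = 2 640 mm², y = 77 mm, Ī = 2 662 000 mm⁴.
Hole (subtracted): ⌀12, A = 113.0973 mm², y = 11 mm, Ī = 1017.876 mm⁴.
Centroid: ȳ = ΣA·y / ΣA = 39.81475 mm.
Transfer each piece to the horizontal axis through the centroid using Ī + A·d² with d = y − 39.81475:
  flange: d = -28.81475 mm → contributes +3 064 594 mm⁴
  web: d = 37.18525 mm → contributes +6 312 441 mm⁴
  hole: d = -28.81475 mm → contributes −94921.45 mm⁴
Total I = 9 282 113 mm⁴.

I_xx ≈ 9.2821 × 10⁶ mm⁴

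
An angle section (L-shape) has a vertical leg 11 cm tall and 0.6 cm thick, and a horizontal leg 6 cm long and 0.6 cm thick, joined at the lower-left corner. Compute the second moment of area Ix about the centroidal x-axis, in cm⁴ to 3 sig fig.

Ix ≈ 125 cm⁴

Split into non-overlapping primitives; take the origin at the lower-left of the bounding box.
Vertical leg: 0.6 × 11, A = 6.6 cm², y = 5.5 cm, Ī = 66.55 cm⁴.
Horizontal leg (remainder): 5.4 × 0.6, A = 3.24 cm², y = 0.3 cm, Ī = 0.0972 cm⁴.
Centroid: ȳ = ΣA·y / ΣA = 3.7878 cm.
Transfer each piece to the centroidal x-axis using Ī + A·d² with d = y − 3.7878:
  vertical leg: d = 1.7122 cm → contributes +85.899 cm⁴
  horizontal leg (remainder): d = -3.4878 cm → contributes +39.511 cm⁴
Total I = 125.41 cm⁴.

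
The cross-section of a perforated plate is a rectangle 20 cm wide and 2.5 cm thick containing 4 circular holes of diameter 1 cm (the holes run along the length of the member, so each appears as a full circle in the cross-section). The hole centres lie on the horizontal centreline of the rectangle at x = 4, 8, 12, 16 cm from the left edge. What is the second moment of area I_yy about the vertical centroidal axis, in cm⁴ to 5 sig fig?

Split into non-overlapping primitives; take the origin at the lower-left of the bounding box.
Plate: 20 × 2.5, A = 50 cm², x = 10 cm, Ī = 1666.667 cm⁴.
Hole 1 (subtracted): ⌀1, A = 0.7853982 cm², x = 4 cm, Ī = 0.04908739 cm⁴.
Hole 2 (subtracted): ⌀1, A = 0.7853982 cm², x = 8 cm, Ī = 0.04908739 cm⁴.
Hole 3 (subtracted): ⌀1, A = 0.7853982 cm², x = 12 cm, Ī = 0.04908739 cm⁴.
Hole 4 (subtracted): ⌀1, A = 0.7853982 cm², x = 16 cm, Ī = 0.04908739 cm⁴.
By symmetry the centroid is at mid-width, x̄ = 10 cm.
Transfer each piece to the vertical centroidal axis using Ī + A·d² with d = x − 10:
  plate: d = 0 cm → contributes +1666.667 cm⁴
  hole 1: d = -6 cm → contributes −28.32342 cm⁴
  hole 2: d = -2 cm → contributes −3.19068 cm⁴
  hole 3: d = 2 cm → contributes −3.19068 cm⁴
  hole 4: d = 6 cm → contributes −28.32342 cm⁴
Total I = 1603.638 cm⁴.

I_yy ≈ 1603.6 cm⁴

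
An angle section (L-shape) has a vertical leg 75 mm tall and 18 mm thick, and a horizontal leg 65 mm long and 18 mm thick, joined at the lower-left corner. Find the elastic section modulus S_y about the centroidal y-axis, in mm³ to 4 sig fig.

Treat the section as a set of non-overlapping primitives; coordinates are from the bounding-box lower-left.
Vertical leg: 18 × 75, A = 1 350 mm², x = 9 mm, Ī = 36 450 mm⁴.
Horizontal leg (remainder): 47 × 18, A = 846 mm², x = 41.5 mm, Ī = 155 735 mm⁴.
Centroid: x̄ = ΣA·x / ΣA = 21.5205 mm.
Transfer each piece to the centroidal y-axis using Ī + A·d² with d = x − 21.5205:
  vertical leg: d = -12.5205 mm → contributes +248 080 mm⁴
  horizontal leg (remainder): d = 19.9795 mm → contributes +493 441 mm⁴
Total I = 741 521 mm⁴.
Extreme fibre distance c = 43.4795 mm; S = I/c = 17054.5 mm³.

S_y ≈ 1.705 × 10⁴ mm³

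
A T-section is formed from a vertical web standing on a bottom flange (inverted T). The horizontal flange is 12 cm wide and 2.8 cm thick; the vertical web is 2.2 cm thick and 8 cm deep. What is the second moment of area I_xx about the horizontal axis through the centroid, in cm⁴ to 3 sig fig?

I_xx ≈ 453 cm⁴

Treat the section as a set of non-overlapping primitives; coordinates are from the bounding-box lower-left.
Flange: 12 × 2.8, A = 33.6 cm², y = 1.4 cm, Ī = 21.952 cm⁴.
Web: 2.2 × 8, A = 17.6 cm², y = 6.8 cm, Ī = 93.867 cm⁴.
Centroid: ȳ = ΣA·y / ΣA = 3.2563 cm.
Transfer each piece to the horizontal axis through the centroid using Ī + A·d² with d = y − 3.2563:
  flange: d = -1.8563 cm → contributes +137.73 cm⁴
  web: d = 3.5438 cm → contributes +314.89 cm⁴
Total I = 452.62 cm⁴.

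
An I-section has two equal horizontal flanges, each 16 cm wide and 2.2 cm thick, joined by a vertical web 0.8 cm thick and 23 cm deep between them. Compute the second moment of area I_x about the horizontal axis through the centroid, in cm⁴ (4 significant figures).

I_x ≈ 1.202 × 10⁴ cm⁴

Split into non-overlapping primitives; take the origin at the lower-left of the bounding box.
Bottom flange: 16 × 2.2, A = 35.2 cm², y = 1.1 cm, Ī = 14.1973 cm⁴.
Web: 0.8 × 23, A = 18.4 cm², y = 13.7 cm, Ī = 811.133 cm⁴.
Top flange: 16 × 2.2, A = 35.2 cm², y = 26.3 cm, Ī = 14.1973 cm⁴.
By symmetry the centroid is at mid-height, ȳ = 13.7 cm.
Transfer each piece to the horizontal axis through the centroid using Ī + A·d² with d = y − 13.7:
  bottom flange: d = -12.6 cm → contributes +5602.55 cm⁴
  web: d = 0 cm → contributes +811.133 cm⁴
  top flange: d = 12.6 cm → contributes +5602.55 cm⁴
Total I = 12016.2 cm⁴.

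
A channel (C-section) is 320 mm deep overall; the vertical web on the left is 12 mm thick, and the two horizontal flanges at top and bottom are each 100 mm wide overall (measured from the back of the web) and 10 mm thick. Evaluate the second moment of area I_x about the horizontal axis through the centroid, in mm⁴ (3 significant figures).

Break the section into simple shapes (no overlaps), measuring from the bottom-left corner of the bounding box.
Web: 12 × 320, A = 3 840 mm², y = 160 mm, Ī = 32 768 000 mm⁴.
Top flange (beyond web): 88 × 10, A = 880 mm², y = 315 mm, Ī = 7333.3 mm⁴.
Bottom flange (beyond web): 88 × 10, A = 880 mm², y = 5 mm, Ī = 7333.3 mm⁴.
By symmetry the centroid is at mid-height, ȳ = 160 mm.
Transfer each piece to the horizontal axis through the centroid using Ī + A·d² with d = y − 160:
  web: d = 0 mm → contributes +32 768 000 mm⁴
  top flange (beyond web): d = 155 mm → contributes +21 149 333 mm⁴
  bottom flange (beyond web): d = -155 mm → contributes +21 149 333 mm⁴
Total I = 75 066 667 mm⁴.

I_x ≈ 7.51 × 10⁷ mm⁴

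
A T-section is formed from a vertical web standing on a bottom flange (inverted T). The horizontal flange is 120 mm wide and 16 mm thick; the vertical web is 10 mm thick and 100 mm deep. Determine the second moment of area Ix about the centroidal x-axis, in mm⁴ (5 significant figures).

Ix ≈ 3.0862 × 10⁶ mm⁴

Break the section into simple shapes (no overlaps), measuring from the bottom-left corner of the bounding box.
Flange: 120 × 16, A = 1 920 mm², y = 8 mm, Ī = 40 960 mm⁴.
Web: 10 × 100, A = 1 000 mm², y = 66 mm, Ī = 833333.3 mm⁴.
Centroid: ȳ = ΣA·y / ΣA = 27.86301 mm.
Transfer each piece to the centroidal x-axis using Ī + A·d² with d = y − 27.86301:
  flange: d = -19.86301 mm → contributes +798475.5 mm⁴
  web: d = 38.13699 mm → contributes +2 287 763 mm⁴
Total I = 3 086 239 mm⁴.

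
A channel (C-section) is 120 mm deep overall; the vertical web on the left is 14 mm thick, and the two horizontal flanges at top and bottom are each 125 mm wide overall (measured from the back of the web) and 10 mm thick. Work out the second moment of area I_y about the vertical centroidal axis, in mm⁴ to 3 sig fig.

Treat the section as a set of non-overlapping primitives; coordinates are from the bounding-box lower-left.
Web: 14 × 120, A = 1 680 mm², x = 7 mm, Ī = 27 440 mm⁴.
Top flange (beyond web): 111 × 10, A = 1 110 mm², x = 69.5 mm, Ī = 1 139 693 mm⁴.
Bottom flange (beyond web): 111 × 10, A = 1 110 mm², x = 69.5 mm, Ī = 1 139 693 mm⁴.
Centroid: x̄ = ΣA·x / ΣA = 42.577 mm.
Transfer each piece to the vertical centroidal axis using Ī + A·d² with d = x − 42.577:
  web: d = -35.577 mm → contributes +2 153 845 mm⁴
  top flange (beyond web): d = 26.923 mm → contributes +1 944 278 mm⁴
  bottom flange (beyond web): d = 26.923 mm → contributes +1 944 278 mm⁴
Total I = 6 042 402 mm⁴.

I_y ≈ 6.04 × 10⁶ mm⁴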